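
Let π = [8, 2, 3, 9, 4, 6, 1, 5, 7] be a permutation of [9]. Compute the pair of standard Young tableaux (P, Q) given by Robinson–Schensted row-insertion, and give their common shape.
P = [1, 3, 4, 5, 7] / [2, 6] / [8, 9];  Q = [1, 3, 4, 6, 9] / [2, 5] / [7, 8];  common shape = (5, 2, 2)

Row-insert the values π_1, π_2, … into P one at a time, bumping the leftmost entry strictly greater than the inserted value down to the next row. The recording tableau Q records, in position (i, j), the step at which that cell was added to P.
  Insert 8 (step 1): P = [8];  Q = [1]
  Insert 2 (step 2): P = [2] / [8];  Q = [1] / [2]
  Insert 3 (step 3): P = [2, 3] / [8];  Q = [1, 3] / [2]
  Insert 9 (step 4): P = [2, 3, 9] / [8];  Q = [1, 3, 4] / [2]
  Insert 4 (step 5): P = [2, 3, 4] / [8, 9];  Q = [1, 3, 4] / [2, 5]
  Insert 6 (step 6): P = [2, 3, 4, 6] / [8, 9];  Q = [1, 3, 4, 6] / [2, 5]
  Insert 1 (step 7): P = [1, 3, 4, 6] / [2, 9] / [8];  Q = [1, 3, 4, 6] / [2, 5] / [7]
  Insert 5 (step 8): P = [1, 3, 4, 5] / [2, 6] / [8, 9];  Q = [1, 3, 4, 6] / [2, 5] / [7, 8]
  Insert 7 (step 9): P = [1, 3, 4, 5, 7] / [2, 6] / [8, 9];  Q = [1, 3, 4, 6, 9] / [2, 5] / [7, 8]
Final shape: (5, 2, 2).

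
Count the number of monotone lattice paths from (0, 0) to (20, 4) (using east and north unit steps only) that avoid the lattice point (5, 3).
Number of paths = 9730

Total paths from (0, 0) to (20, 4): C(24, 20) = 10626. Paths through (5, 3): (paths (0, 0) → (5, 3)) × (paths (5, 3) → (20, 4)) = C(8, 5) · C(16, 15) = 56 · 16 = 896. Avoidance count = 10626 − 896 = 9730.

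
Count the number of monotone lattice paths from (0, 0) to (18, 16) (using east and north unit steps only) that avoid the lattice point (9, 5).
Number of paths = 1867705510

Total paths from (0, 0) to (18, 16): C(34, 18) = 2203961430. Paths through (9, 5): (paths (0, 0) → (9, 5)) × (paths (9, 5) → (18, 16)) = C(14, 9) · C(20, 9) = 2002 · 167960 = 336255920. Avoidance count = 2203961430 − 336255920 = 1867705510.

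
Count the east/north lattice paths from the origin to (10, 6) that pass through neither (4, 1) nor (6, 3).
Number of paths = 3808

Inclusion–exclusion. Total paths: C(16, 10) = 8008. Through P₁: C(5, 4)·C(11, 6) = 2310. Through P₂: C(9, 6)·C(7, 4) = 2940. Since P₁ is strictly southwest of P₂, a monotone path through both must visit P₁ then P₂; paths through both = C(5, 4)·C(4, 2)·C(7, 4) = 1050. Avoid both = 8008 − 2310 − 2940 + 1050 = 3808.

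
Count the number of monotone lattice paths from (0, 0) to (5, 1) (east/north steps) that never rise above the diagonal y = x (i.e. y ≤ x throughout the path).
Number of paths = 5

By the reflection principle (André's argument), the number of monotone paths to (5, 1) with n ≤ m that never go above y = x is C(6, 5) − C(6, 6) = 6 − 1 = 5.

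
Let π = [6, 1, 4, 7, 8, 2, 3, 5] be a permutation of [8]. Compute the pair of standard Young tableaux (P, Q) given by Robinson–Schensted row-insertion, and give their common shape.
P = [1, 2, 3, 5] / [4, 7, 8] / [6];  Q = [1, 3, 4, 5] / [2, 7, 8] / [6];  common shape = (4, 3, 1)

Row-insert the values π_1, π_2, … into P one at a time, bumping the leftmost entry strictly greater than the inserted value down to the next row. The recording tableau Q records, in position (i, j), the step at which that cell was added to P.
  Insert 6 (step 1): P = [6];  Q = [1]
  Insert 1 (step 2): P = [1] / [6];  Q = [1] / [2]
  Insert 4 (step 3): P = [1, 4] / [6];  Q = [1, 3] / [2]
  Insert 7 (step 4): P = [1, 4, 7] / [6];  Q = [1, 3, 4] / [2]
  Insert 8 (step 5): P = [1, 4, 7, 8] / [6];  Q = [1, 3, 4, 5] / [2]
  Insert 2 (step 6): P = [1, 2, 7, 8] / [4] / [6];  Q = [1, 3, 4, 5] / [2] / [6]
  Insert 3 (step 7): P = [1, 2, 3, 8] / [4, 7] / [6];  Q = [1, 3, 4, 5] / [2, 7] / [6]
  Insert 5 (step 8): P = [1, 2, 3, 5] / [4, 7, 8] / [6];  Q = [1, 3, 4, 5] / [2, 7, 8] / [6]
Final shape: (4, 3, 1).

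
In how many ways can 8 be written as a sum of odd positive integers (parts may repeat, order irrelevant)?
p_odd(8) = 6

Partitions of 8 using only odd parts 1, 3, 5, …: 7+1, 5+3, 5+1+1+1, 3+3+1+1, 3+1+1+1+1+1, 1+1+1+1+1+1+1+1. There are 6. (Euler: this equals q(8), the number of distinct-part partitions.)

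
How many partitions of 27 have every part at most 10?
p(27, parts ≤ 10) = 2112

Use the recurrence p(n, m) = p(n, m−1) + p(n−m, m): either the largest part is < m (count p(n, m−1)) or the largest part is exactly m (remove one copy of m, count p(n−m, m)). With p(0, ·) = 1 this gives p(27, parts ≤ 10) = 2112. (By conjugating Young diagrams, this also counts partitions of 27 into at most 10 parts.)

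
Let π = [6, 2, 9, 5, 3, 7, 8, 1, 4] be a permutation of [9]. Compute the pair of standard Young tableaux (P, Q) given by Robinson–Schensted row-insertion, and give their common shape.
P = [1, 3, 4, 8] / [2, 7] / [5, 9] / [6];  Q = [1, 3, 6, 7] / [2, 4] / [5, 9] / [8];  common shape = (4, 2, 2, 1)

Row-insert the values π_1, π_2, … into P one at a time, bumping the leftmost entry strictly greater than the inserted value down to the next row. The recording tableau Q records, in position (i, j), the step at which that cell was added to P.
  Insert 6 (step 1): P = [6];  Q = [1]
  Insert 2 (step 2): P = [2] / [6];  Q = [1] / [2]
  Insert 9 (step 3): P = [2, 9] / [6];  Q = [1, 3] / [2]
  Insert 5 (step 4): P = [2, 5] / [6, 9];  Q = [1, 3] / [2, 4]
  Insert 3 (step 5): P = [2, 3] / [5, 9] / [6];  Q = [1, 3] / [2, 4] / [5]
  Insert 7 (step 6): P = [2, 3, 7] / [5, 9] / [6];  Q = [1, 3, 6] / [2, 4] / [5]
  Insert 8 (step 7): P = [2, 3, 7, 8] / [5, 9] / [6];  Q = [1, 3, 6, 7] / [2, 4] / [5]
  Insert 1 (step 8): P = [1, 3, 7, 8] / [2, 9] / [5] / [6];  Q = [1, 3, 6, 7] / [2, 4] / [5] / [8]
  Insert 4 (step 9): P = [1, 3, 4, 8] / [2, 7] / [5, 9] / [6];  Q = [1, 3, 6, 7] / [2, 4] / [5, 9] / [8]
Final shape: (4, 2, 2, 1).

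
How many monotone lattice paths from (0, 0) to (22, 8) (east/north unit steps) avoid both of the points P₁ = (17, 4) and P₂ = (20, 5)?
Number of paths = 4806915

Inclusion–exclusion. Total paths: C(30, 22) = 5852925. Through P₁: C(21, 17)·C(9, 5) = 754110. Through P₂: C(25, 20)·C(5, 2) = 531300. Since P₁ is strictly southwest of P₂, a monotone path through both must visit P₁ then P₂; paths through both = C(21, 17)·C(4, 3)·C(5, 2) = 239400. Avoid both = 5852925 − 754110 − 531300 + 239400 = 4806915.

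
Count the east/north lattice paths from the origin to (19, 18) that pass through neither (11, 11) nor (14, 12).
Number of paths = 9974957916

Inclusion–exclusion. Total paths: C(37, 19) = 17672631900. Through P₁: C(22, 11)·C(15, 8) = 4539454920. Through P₂: C(26, 14)·C(11, 5) = 4461857400. Since P₁ is strictly southwest of P₂, a monotone path through both must visit P₁ then P₂; paths through both = C(22, 11)·C(4, 3)·C(11, 5) = 1303638336. Avoid both = 17672631900 − 4539454920 − 4461857400 + 1303638336 = 9974957916.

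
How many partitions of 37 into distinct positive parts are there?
q(37) = 760

A partition into distinct parts is a strictly decreasing sequence summing to n. The recurrence d(n, m) = d(n, m−1) + d(n−m, m−1) (use part m at most once) with q(n) = d(n, n) gives q(37) = 760. (Euler's theorem: # distinct-part partitions = # odd-part partitions.)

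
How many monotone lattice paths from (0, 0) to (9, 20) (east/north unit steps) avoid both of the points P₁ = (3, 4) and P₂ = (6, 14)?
Number of paths = 4988550

Inclusion–exclusion. Total paths: C(29, 9) = 10015005. Through P₁: C(7, 3)·C(22, 6) = 2611455. Through P₂: C(20, 6)·C(9, 3) = 3255840. Since P₁ is strictly southwest of P₂, a monotone path through both must visit P₁ then P₂; paths through both = C(7, 3)·C(13, 3)·C(9, 3) = 840840. Avoid both = 10015005 − 2611455 − 3255840 + 840840 = 4988550.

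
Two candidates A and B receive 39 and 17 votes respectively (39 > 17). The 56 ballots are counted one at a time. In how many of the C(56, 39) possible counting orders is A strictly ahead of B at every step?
Strict-lead orderings = 38499031112850

Total orderings of the 56 votes with 39 for A: C(56, 39) = 97997533741800. By the Bertrand ballot formula (Cycle Lemma / reflection principle), the number of orderings in which A is strictly ahead of B throughout is (p − q)/(p + q) · C(p + q, p) = (39 − 17)/(39 + 17) · 97997533741800 = 38499031112850.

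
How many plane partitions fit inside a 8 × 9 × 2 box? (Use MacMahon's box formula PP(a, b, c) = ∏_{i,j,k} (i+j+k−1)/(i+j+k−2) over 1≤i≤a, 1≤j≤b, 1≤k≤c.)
PP(8, 9, 2) = 118195220

Evaluate the triple product over i = 1..8, j = 1..9, k = 1..2. The factors are (2/1) · (3/2) · (3/2) · (4/3) · (4/3) · (5/4) · (5/4) · (6/5) · … (144 factors total). The numerators and denominators telescope so the product is an integer; carrying out the multiplication exactly gives PP(8, 9, 2) = 118195220.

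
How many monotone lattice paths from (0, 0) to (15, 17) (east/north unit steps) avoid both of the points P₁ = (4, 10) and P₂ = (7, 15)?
Number of paths = 528714936

Inclusion–exclusion. Total paths: C(32, 15) = 565722720. Through P₁: C(14, 4)·C(18, 11) = 31855824. Through P₂: C(22, 7)·C(10, 8) = 7674480. Since P₁ is strictly southwest of P₂, a monotone path through both must visit P₁ then P₂; paths through both = C(14, 4)·C(8, 3)·C(10, 8) = 2522520. Avoid both = 565722720 − 31855824 − 7674480 + 2522520 = 528714936.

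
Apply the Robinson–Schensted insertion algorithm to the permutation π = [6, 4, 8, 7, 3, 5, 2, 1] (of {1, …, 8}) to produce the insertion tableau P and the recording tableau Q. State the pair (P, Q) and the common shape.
P = [1, 5] / [2, 7] / [3, 8] / [4] / [6];  Q = [1, 3] / [2, 4] / [5, 6] / [7] / [8];  common shape = (2, 2, 2, 1, 1)

Row-insert the values π_1, π_2, … into P one at a time, bumping the leftmost entry strictly greater than the inserted value down to the next row. The recording tableau Q records, in position (i, j), the step at which that cell was added to P.
  Insert 6 (step 1): P = [6];  Q = [1]
  Insert 4 (step 2): P = [4] / [6];  Q = [1] / [2]
  Insert 8 (step 3): P = [4, 8] / [6];  Q = [1, 3] / [2]
  Insert 7 (step 4): P = [4, 7] / [6, 8];  Q = [1, 3] / [2, 4]
  Insert 3 (step 5): P = [3, 7] / [4, 8] / [6];  Q = [1, 3] / [2, 4] / [5]
  Insert 5 (step 6): P = [3, 5] / [4, 7] / [6, 8];  Q = [1, 3] / [2, 4] / [5, 6]
  Insert 2 (step 7): P = [2, 5] / [3, 7] / [4, 8] / [6];  Q = [1, 3] / [2, 4] / [5, 6] / [7]
  Insert 1 (step 8): P = [1, 5] / [2, 7] / [3, 8] / [4] / [6];  Q = [1, 3] / [2, 4] / [5, 6] / [7] / [8]
Final shape: (2, 2, 2, 1, 1).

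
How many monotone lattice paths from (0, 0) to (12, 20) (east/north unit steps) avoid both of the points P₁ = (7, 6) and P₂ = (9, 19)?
Number of paths = 178932312

Inclusion–exclusion. Total paths: C(32, 12) = 225792840. Through P₁: C(13, 7)·C(19, 5) = 19953648. Through P₂: C(28, 9)·C(4, 3) = 27627600. Since P₁ is strictly southwest of P₂, a monotone path through both must visit P₁ then P₂; paths through both = C(13, 7)·C(15, 2)·C(4, 3) = 720720. Avoid both = 225792840 − 19953648 − 27627600 + 720720 = 178932312.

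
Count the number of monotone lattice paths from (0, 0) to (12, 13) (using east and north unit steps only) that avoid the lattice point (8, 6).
Number of paths = 4209310

Total paths from (0, 0) to (12, 13): C(25, 12) = 5200300. Paths through (8, 6): (paths (0, 0) → (8, 6)) × (paths (8, 6) → (12, 13)) = C(14, 8) · C(11, 4) = 3003 · 330 = 990990. Avoidance count = 5200300 − 990990 = 4209310.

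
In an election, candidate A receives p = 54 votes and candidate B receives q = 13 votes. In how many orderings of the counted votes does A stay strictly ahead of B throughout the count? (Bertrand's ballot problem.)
Strict-lead orderings = 15526004518640

Total orderings of the 67 votes with 54 for A: C(67, 54) = 25371763481680. By the Bertrand ballot formula (Cycle Lemma / reflection principle), the number of orderings in which A is strictly ahead of B throughout is (p − q)/(p + q) · C(p + q, p) = (54 − 13)/(54 + 13) · 25371763481680 = 15526004518640.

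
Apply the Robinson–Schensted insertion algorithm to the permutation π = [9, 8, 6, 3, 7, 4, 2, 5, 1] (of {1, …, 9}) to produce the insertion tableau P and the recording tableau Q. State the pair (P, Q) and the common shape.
P = [1, 4, 5] / [2, 7] / [3] / [6] / [8] / [9];  Q = [1, 5, 8] / [2, 6] / [3] / [4] / [7] / [9];  common shape = (3, 2, 1, 1, 1, 1)

Row-insert the values π_1, π_2, … into P one at a time, bumping the leftmost entry strictly greater than the inserted value down to the next row. The recording tableau Q records, in position (i, j), the step at which that cell was added to P.
  Insert 9 (step 1): P = [9];  Q = [1]
  Insert 8 (step 2): P = [8] / [9];  Q = [1] / [2]
  Insert 6 (step 3): P = [6] / [8] / [9];  Q = [1] / [2] / [3]
  Insert 3 (step 4): P = [3] / [6] / [8] / [9];  Q = [1] / [2] / [3] / [4]
  Insert 7 (step 5): P = [3, 7] / [6] / [8] / [9];  Q = [1, 5] / [2] / [3] / [4]
  Insert 4 (step 6): P = [3, 4] / [6, 7] / [8] / [9];  Q = [1, 5] / [2, 6] / [3] / [4]
  Insert 2 (step 7): P = [2, 4] / [3, 7] / [6] / [8] / [9];  Q = [1, 5] / [2, 6] / [3] / [4] / [7]
  Insert 5 (step 8): P = [2, 4, 5] / [3, 7] / [6] / [8] / [9];  Q = [1, 5, 8] / [2, 6] / [3] / [4] / [7]
  Insert 1 (step 9): P = [1, 4, 5] / [2, 7] / [3] / [6] / [8] / [9];  Q = [1, 5, 8] / [2, 6] / [3] / [4] / [7] / [9]
Final shape: (3, 2, 1, 1, 1, 1).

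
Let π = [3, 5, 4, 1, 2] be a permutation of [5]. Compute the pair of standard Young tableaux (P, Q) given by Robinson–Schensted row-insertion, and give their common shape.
P = [1, 2] / [3, 4] / [5];  Q = [1, 2] / [3, 5] / [4];  common shape = (2, 2, 1)

Row-insert the values π_1, π_2, … into P one at a time, bumping the leftmost entry strictly greater than the inserted value down to the next row. The recording tableau Q records, in position (i, j), the step at which that cell was added to P.
  Insert 3 (step 1): P = [3];  Q = [1]
  Insert 5 (step 2): P = [3, 5];  Q = [1, 2]
  Insert 4 (step 3): P = [3, 4] / [5];  Q = [1, 2] / [3]
  Insert 1 (step 4): P = [1, 4] / [3] / [5];  Q = [1, 2] / [3] / [4]
  Insert 2 (step 5): P = [1, 2] / [3, 4] / [5];  Q = [1, 2] / [3, 5] / [4]
Final shape: (2, 2, 1).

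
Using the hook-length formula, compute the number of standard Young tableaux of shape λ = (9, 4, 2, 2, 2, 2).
# SYT of shape (9, 4, 2, 2, 2, 2) = 129506850

Hook-length formula: f^λ = n! / Π hook(c), product over all cells c of the Young diagram. For λ = (9, 4, 2, 2, 2, 2), n = 21 boxes. Hook lengths by row (left-to-right, top-to-bottom): [14, 13, 8, 7, 5, 4, 3, 2, 1]; [8, 7, 2, 1]; [5, 4]; [4, 3]; [3, 2]; [2, 1]. Product of hooks = 394503782400. So f^λ = 21! / 394503782400 = 51090942171709440000 / 394503782400 = 129506850.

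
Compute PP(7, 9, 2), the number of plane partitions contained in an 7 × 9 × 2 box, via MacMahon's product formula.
PP(7, 9, 2) = 27810640

Evaluate the triple product over i = 1..7, j = 1..9, k = 1..2. The factors are (2/1) · (3/2) · (3/2) · (4/3) · (4/3) · (5/4) · (5/4) · (6/5) · … (126 factors total). The numerators and denominators telescope so the product is an integer; carrying out the multiplication exactly gives PP(7, 9, 2) = 27810640.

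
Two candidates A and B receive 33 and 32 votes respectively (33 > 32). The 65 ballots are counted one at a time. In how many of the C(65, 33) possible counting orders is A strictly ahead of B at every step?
Strict-lead orderings = 55534064877048198

Total orderings of the 65 votes with 33 for A: C(65, 33) = 3609714217008132870. By the Bertrand ballot formula (Cycle Lemma / reflection principle), the number of orderings in which A is strictly ahead of B throughout is (p − q)/(p + q) · C(p + q, p) = (33 − 32)/(33 + 32) · 3609714217008132870 = 55534064877048198.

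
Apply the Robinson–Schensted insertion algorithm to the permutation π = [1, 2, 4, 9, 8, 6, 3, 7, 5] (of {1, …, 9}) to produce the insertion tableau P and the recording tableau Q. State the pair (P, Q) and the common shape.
P = [1, 2, 3, 5, 7] / [4, 6] / [8] / [9];  Q = [1, 2, 3, 4, 8] / [5, 9] / [6] / [7];  common shape = (5, 2, 1, 1)

Row-insert the values π_1, π_2, … into P one at a time, bumping the leftmost entry strictly greater than the inserted value down to the next row. The recording tableau Q records, in position (i, j), the step at which that cell was added to P.
  Insert 1 (step 1): P = [1];  Q = [1]
  Insert 2 (step 2): P = [1, 2];  Q = [1, 2]
  Insert 4 (step 3): P = [1, 2, 4];  Q = [1, 2, 3]
  Insert 9 (step 4): P = [1, 2, 4, 9];  Q = [1, 2, 3, 4]
  Insert 8 (step 5): P = [1, 2, 4, 8] / [9];  Q = [1, 2, 3, 4] / [5]
  Insert 6 (step 6): P = [1, 2, 4, 6] / [8] / [9];  Q = [1, 2, 3, 4] / [5] / [6]
  Insert 3 (step 7): P = [1, 2, 3, 6] / [4] / [8] / [9];  Q = [1, 2, 3, 4] / [5] / [6] / [7]
  Insert 7 (step 8): P = [1, 2, 3, 6, 7] / [4] / [8] / [9];  Q = [1, 2, 3, 4, 8] / [5] / [6] / [7]
  Insert 5 (step 9): P = [1, 2, 3, 5, 7] / [4, 6] / [8] / [9];  Q = [1, 2, 3, 4, 8] / [5, 9] / [6] / [7]
Final shape: (5, 2, 1, 1).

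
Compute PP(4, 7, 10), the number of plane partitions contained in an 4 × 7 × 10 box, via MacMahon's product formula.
PP(4, 7, 10) = 69951472754592

Evaluate the triple product over i = 1..4, j = 1..7, k = 1..10. The factors are (2/1) · (3/2) · (4/3) · (5/4) · (6/5) · (7/6) · (8/7) · (9/8) · … (280 factors total). The numerators and denominators telescope so the product is an integer; carrying out the multiplication exactly gives PP(4, 7, 10) = 69951472754592.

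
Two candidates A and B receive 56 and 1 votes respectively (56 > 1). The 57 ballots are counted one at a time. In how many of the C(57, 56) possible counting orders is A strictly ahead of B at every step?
Strict-lead orderings = 55

Total orderings of the 57 votes with 56 for A: C(57, 56) = 57. By the Bertrand ballot formula (Cycle Lemma / reflection principle), the number of orderings in which A is strictly ahead of B throughout is (p − q)/(p + q) · C(p + q, p) = (56 − 1)/(56 + 1) · 57 = 55.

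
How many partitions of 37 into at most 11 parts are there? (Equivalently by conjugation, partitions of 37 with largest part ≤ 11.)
p(37, parts ≤ 11) = 12866

Use the recurrence p(n, m) = p(n, m−1) + p(n−m, m): either the largest part is < m (count p(n, m−1)) or the largest part is exactly m (remove one copy of m, count p(n−m, m)). With p(0, ·) = 1 this gives p(37, parts ≤ 11) = 12866. (By conjugating Young diagrams, this also counts partitions of 37 into at most 11 parts.)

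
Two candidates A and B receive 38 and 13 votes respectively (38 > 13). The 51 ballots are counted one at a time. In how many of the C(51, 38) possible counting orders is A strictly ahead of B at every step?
Strict-lead orderings = 233460867500

Total orderings of the 51 votes with 38 for A: C(51, 38) = 476260169700. By the Bertrand ballot formula (Cycle Lemma / reflection principle), the number of orderings in which A is strictly ahead of B throughout is (p − q)/(p + q) · C(p + q, p) = (38 − 13)/(38 + 13) · 476260169700 = 233460867500.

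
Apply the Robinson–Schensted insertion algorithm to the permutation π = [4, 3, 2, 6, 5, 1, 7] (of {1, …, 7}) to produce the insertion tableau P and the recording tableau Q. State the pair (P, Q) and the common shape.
P = [1, 5, 7] / [2, 6] / [3] / [4];  Q = [1, 4, 7] / [2, 5] / [3] / [6];  common shape = (3, 2, 1, 1)

Row-insert the values π_1, π_2, … into P one at a time, bumping the leftmost entry strictly greater than the inserted value down to the next row. The recording tableau Q records, in position (i, j), the step at which that cell was added to P.
  Insert 4 (step 1): P = [4];  Q = [1]
  Insert 3 (step 2): P = [3] / [4];  Q = [1] / [2]
  Insert 2 (step 3): P = [2] / [3] / [4];  Q = [1] / [2] / [3]
  Insert 6 (step 4): P = [2, 6] / [3] / [4];  Q = [1, 4] / [2] / [3]
  Insert 5 (step 5): P = [2, 5] / [3, 6] / [4];  Q = [1, 4] / [2, 5] / [3]
  Insert 1 (step 6): P = [1, 5] / [2, 6] / [3] / [4];  Q = [1, 4] / [2, 5] / [3] / [6]
  Insert 7 (step 7): P = [1, 5, 7] / [2, 6] / [3] / [4];  Q = [1, 4, 7] / [2, 5] / [3] / [6]
Final shape: (3, 2, 1, 1).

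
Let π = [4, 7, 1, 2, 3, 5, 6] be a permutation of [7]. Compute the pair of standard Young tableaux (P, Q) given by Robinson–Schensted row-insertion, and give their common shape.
P = [1, 2, 3, 5, 6] / [4, 7];  Q = [1, 2, 5, 6, 7] / [3, 4];  common shape = (5, 2)

Row-insert the values π_1, π_2, … into P one at a time, bumping the leftmost entry strictly greater than the inserted value down to the next row. The recording tableau Q records, in position (i, j), the step at which that cell was added to P.
  Insert 4 (step 1): P = [4];  Q = [1]
  Insert 7 (step 2): P = [4, 7];  Q = [1, 2]
  Insert 1 (step 3): P = [1, 7] / [4];  Q = [1, 2] / [3]
  Insert 2 (step 4): P = [1, 2] / [4, 7];  Q = [1, 2] / [3, 4]
  Insert 3 (step 5): P = [1, 2, 3] / [4, 7];  Q = [1, 2, 5] / [3, 4]
  Insert 5 (step 6): P = [1, 2, 3, 5] / [4, 7];  Q = [1, 2, 5, 6] / [3, 4]
  Insert 6 (step 7): P = [1, 2, 3, 5, 6] / [4, 7];  Q = [1, 2, 5, 6, 7] / [3, 4]
Final shape: (5, 2).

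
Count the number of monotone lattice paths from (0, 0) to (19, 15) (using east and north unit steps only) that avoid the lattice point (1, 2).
Number of paths = 1237208295

Total paths from (0, 0) to (19, 15): C(34, 19) = 1855967520. Paths through (1, 2): (paths (0, 0) → (1, 2)) × (paths (1, 2) → (19, 15)) = C(3, 1) · C(31, 18) = 3 · 206253075 = 618759225. Avoidance count = 1855967520 − 618759225 = 1237208295.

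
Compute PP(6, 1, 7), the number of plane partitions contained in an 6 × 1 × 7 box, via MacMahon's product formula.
PP(6, 1, 7) = 1716

Evaluate the triple product over i = 1..6, j = 1..1, k = 1..7. The factors are (2/1) · (3/2) · (4/3) · (5/4) · (6/5) · (7/6) · (8/7) · (3/2) · … (42 factors total). The numerators and denominators telescope so the product is an integer; carrying out the multiplication exactly gives PP(6, 1, 7) = 1716.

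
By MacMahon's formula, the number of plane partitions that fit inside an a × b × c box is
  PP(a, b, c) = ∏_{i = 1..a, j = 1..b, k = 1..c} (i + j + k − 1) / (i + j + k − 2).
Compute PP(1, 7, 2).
PP(1, 7, 2) = 36

Evaluate the triple product over i = 1..1, j = 1..7, k = 1..2. The factors are (2/1) · (3/2) · (3/2) · (4/3) · (4/3) · (5/4) · (5/4) · (6/5) · … (14 factors total). The numerators and denominators telescope so the product is an integer; carrying out the multiplication exactly gives PP(1, 7, 2) = 36.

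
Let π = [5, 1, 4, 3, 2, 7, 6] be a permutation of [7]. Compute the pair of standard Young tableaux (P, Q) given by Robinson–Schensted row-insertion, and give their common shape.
P = [1, 2, 6] / [3, 7] / [4] / [5];  Q = [1, 3, 6] / [2, 7] / [4] / [5];  common shape = (3, 2, 1, 1)

Row-insert the values π_1, π_2, … into P one at a time, bumping the leftmost entry strictly greater than the inserted value down to the next row. The recording tableau Q records, in position (i, j), the step at which that cell was added to P.
  Insert 5 (step 1): P = [5];  Q = [1]
  Insert 1 (step 2): P = [1] / [5];  Q = [1] / [2]
  Insert 4 (step 3): P = [1, 4] / [5];  Q = [1, 3] / [2]
  Insert 3 (step 4): P = [1, 3] / [4] / [5];  Q = [1, 3] / [2] / [4]
  Insert 2 (step 5): P = [1, 2] / [3] / [4] / [5];  Q = [1, 3] / [2] / [4] / [5]
  Insert 7 (step 6): P = [1, 2, 7] / [3] / [4] / [5];  Q = [1, 3, 6] / [2] / [4] / [5]
  Insert 6 (step 7): P = [1, 2, 6] / [3, 7] / [4] / [5];  Q = [1, 3, 6] / [2, 7] / [4] / [5]
Final shape: (3, 2, 1, 1).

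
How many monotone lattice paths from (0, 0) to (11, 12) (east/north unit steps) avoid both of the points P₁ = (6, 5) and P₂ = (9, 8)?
Number of paths = 760124

Inclusion–exclusion. Total paths: C(23, 11) = 1352078. Through P₁: C(11, 6)·C(12, 5) = 365904. Through P₂: C(17, 9)·C(6, 2) = 364650. Since P₁ is strictly southwest of P₂, a monotone path through both must visit P₁ then P₂; paths through both = C(11, 6)·C(6, 3)·C(6, 2) = 138600. Avoid both = 1352078 − 365904 − 364650 + 138600 = 760124.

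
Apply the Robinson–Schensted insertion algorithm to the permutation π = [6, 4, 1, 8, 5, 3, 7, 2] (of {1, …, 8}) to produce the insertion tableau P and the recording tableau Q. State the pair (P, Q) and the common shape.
P = [1, 2, 7] / [3, 5] / [4, 8] / [6];  Q = [1, 4, 7] / [2, 5] / [3, 6] / [8];  common shape = (3, 2, 2, 1)

Row-insert the values π_1, π_2, … into P one at a time, bumping the leftmost entry strictly greater than the inserted value down to the next row. The recording tableau Q records, in position (i, j), the step at which that cell was added to P.
  Insert 6 (step 1): P = [6];  Q = [1]
  Insert 4 (step 2): P = [4] / [6];  Q = [1] / [2]
  Insert 1 (step 3): P = [1] / [4] / [6];  Q = [1] / [2] / [3]
  Insert 8 (step 4): P = [1, 8] / [4] / [6];  Q = [1, 4] / [2] / [3]
  Insert 5 (step 5): P = [1, 5] / [4, 8] / [6];  Q = [1, 4] / [2, 5] / [3]
  Insert 3 (step 6): P = [1, 3] / [4, 5] / [6, 8];  Q = [1, 4] / [2, 5] / [3, 6]
  Insert 7 (step 7): P = [1, 3, 7] / [4, 5] / [6, 8];  Q = [1, 4, 7] / [2, 5] / [3, 6]
  Insert 2 (step 8): P = [1, 2, 7] / [3, 5] / [4, 8] / [6];  Q = [1, 4, 7] / [2, 5] / [3, 6] / [8]
Final shape: (3, 2, 2, 1).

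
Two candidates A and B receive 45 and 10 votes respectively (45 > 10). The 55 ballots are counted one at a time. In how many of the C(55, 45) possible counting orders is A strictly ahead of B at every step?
Strict-lead orderings = 18612776910

Total orderings of the 55 votes with 45 for A: C(55, 45) = 29248649430. By the Bertrand ballot formula (Cycle Lemma / reflection principle), the number of orderings in which A is strictly ahead of B throughout is (p − q)/(p + q) · C(p + q, p) = (45 − 10)/(45 + 10) · 29248649430 = 18612776910.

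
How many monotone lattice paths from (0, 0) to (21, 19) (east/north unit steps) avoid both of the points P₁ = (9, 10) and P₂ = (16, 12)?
Number of paths = 82669594436

Inclusion–exclusion. Total paths: C(40, 21) = 131282408400. Through P₁: C(19, 9)·C(21, 12) = 27152665540. Through P₂: C(28, 16)·C(12, 5) = 24094029960. Since P₁ is strictly southwest of P₂, a monotone path through both must visit P₁ then P₂; paths through both = C(19, 9)·C(9, 7)·C(12, 5) = 2633881536. Avoid both = 131282408400 − 27152665540 − 24094029960 + 2633881536 = 82669594436.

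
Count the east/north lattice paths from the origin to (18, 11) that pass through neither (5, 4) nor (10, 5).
Number of paths = 18082029

Inclusion–exclusion. Total paths: C(29, 18) = 34597290. Through P₁: C(9, 5)·C(20, 13) = 9767520. Through P₂: C(15, 10)·C(14, 8) = 9018009. Since P₁ is strictly southwest of P₂, a monotone path through both must visit P₁ then P₂; paths through both = C(9, 5)·C(6, 5)·C(14, 8) = 2270268. Avoid both = 34597290 − 9767520 − 9018009 + 2270268 = 18082029.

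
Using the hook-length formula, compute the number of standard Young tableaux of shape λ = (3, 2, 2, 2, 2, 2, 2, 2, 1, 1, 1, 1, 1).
# SYT of shape (3, 2, 2, 2, 2, 2, 2, 2, 1, 1, 1, 1, 1) = 1591744

Hook-length formula: f^λ = n! / Π hook(c), product over all cells c of the Young diagram. For λ = (3, 2, 2, 2, 2, 2, 2, 2, 1, 1, 1, 1, 1), n = 22 boxes. Hook lengths by row (left-to-right, top-to-bottom): [15, 9, 1]; [13, 7]; [12, 6]; [11, 5]; [10, 4]; [9, 3]; [8, 2]; [7, 1]; [5]; [4]; [3]; [2]; [1]. Product of hooks = 706144158720000. So f^λ = 22! / 706144158720000 = 1124000727777607680000 / 706144158720000 = 1591744.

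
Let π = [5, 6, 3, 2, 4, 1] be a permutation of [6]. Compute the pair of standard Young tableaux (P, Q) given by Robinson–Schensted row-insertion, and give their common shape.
P = [1, 4] / [2, 6] / [3] / [5];  Q = [1, 2] / [3, 5] / [4] / [6];  common shape = (2, 2, 1, 1)

Row-insert the values π_1, π_2, … into P one at a time, bumping the leftmost entry strictly greater than the inserted value down to the next row. The recording tableau Q records, in position (i, j), the step at which that cell was added to P.
  Insert 5 (step 1): P = [5];  Q = [1]
  Insert 6 (step 2): P = [5, 6];  Q = [1, 2]
  Insert 3 (step 3): P = [3, 6] / [5];  Q = [1, 2] / [3]
  Insert 2 (step 4): P = [2, 6] / [3] / [5];  Q = [1, 2] / [3] / [4]
  Insert 4 (step 5): P = [2, 4] / [3, 6] / [5];  Q = [1, 2] / [3, 5] / [4]
  Insert 1 (step 6): P = [1, 4] / [2, 6] / [3] / [5];  Q = [1, 2] / [3, 5] / [4] / [6]
Final shape: (2, 2, 1, 1).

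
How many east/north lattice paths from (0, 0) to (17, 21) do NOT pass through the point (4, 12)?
Number of paths = 27875838980

Total paths from (0, 0) to (17, 21): C(38, 17) = 28781143380. Paths through (4, 12): (paths (0, 0) → (4, 12)) × (paths (4, 12) → (17, 21)) = C(16, 4) · C(22, 13) = 1820 · 497420 = 905304400. Avoidance count = 28781143380 − 905304400 = 27875838980.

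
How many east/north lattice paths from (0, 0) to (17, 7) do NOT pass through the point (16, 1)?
Number of paths = 345985

Total paths from (0, 0) to (17, 7): C(24, 17) = 346104. Paths through (16, 1): (paths (0, 0) → (16, 1)) × (paths (16, 1) → (17, 7)) = C(17, 16) · C(7, 1) = 17 · 7 = 119. Avoidance count = 346104 − 119 = 345985.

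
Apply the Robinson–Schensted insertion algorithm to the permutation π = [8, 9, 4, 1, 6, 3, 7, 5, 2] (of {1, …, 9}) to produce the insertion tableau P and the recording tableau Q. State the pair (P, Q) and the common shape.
P = [1, 2, 5] / [3, 6, 7] / [4, 9] / [8];  Q = [1, 2, 7] / [3, 5, 8] / [4, 6] / [9];  common shape = (3, 3, 2, 1)

Row-insert the values π_1, π_2, … into P one at a time, bumping the leftmost entry strictly greater than the inserted value down to the next row. The recording tableau Q records, in position (i, j), the step at which that cell was added to P.
  Insert 8 (step 1): P = [8];  Q = [1]
  Insert 9 (step 2): P = [8, 9];  Q = [1, 2]
  Insert 4 (step 3): P = [4, 9] / [8];  Q = [1, 2] / [3]
  Insert 1 (step 4): P = [1, 9] / [4] / [8];  Q = [1, 2] / [3] / [4]
  Insert 6 (step 5): P = [1, 6] / [4, 9] / [8];  Q = [1, 2] / [3, 5] / [4]
  Insert 3 (step 6): P = [1, 3] / [4, 6] / [8, 9];  Q = [1, 2] / [3, 5] / [4, 6]
  Insert 7 (step 7): P = [1, 3, 7] / [4, 6] / [8, 9];  Q = [1, 2, 7] / [3, 5] / [4, 6]
  Insert 5 (step 8): P = [1, 3, 5] / [4, 6, 7] / [8, 9];  Q = [1, 2, 7] / [3, 5, 8] / [4, 6]
  Insert 2 (step 9): P = [1, 2, 5] / [3, 6, 7] / [4, 9] / [8];  Q = [1, 2, 7] / [3, 5, 8] / [4, 6] / [9]
Final shape: (3, 3, 2, 1).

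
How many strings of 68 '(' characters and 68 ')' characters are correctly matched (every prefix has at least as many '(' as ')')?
C_68 = 86218923998960285726185640663701108500

These balanced parentheses are counted by the Catalan number C_n = (1/(n + 1)) · C(2n, n). For n = 68: C_68 = (1/69) · C(136, 68) = 5949105755928259715106809205795376486500/69 = 86218923998960285726185640663701108500.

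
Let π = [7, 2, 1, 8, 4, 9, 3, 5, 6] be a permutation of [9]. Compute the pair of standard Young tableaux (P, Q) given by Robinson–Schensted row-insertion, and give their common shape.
P = [1, 3, 5, 6] / [2, 4, 9] / [7, 8];  Q = [1, 4, 6, 9] / [2, 5, 8] / [3, 7];  common shape = (4, 3, 2)

Row-insert the values π_1, π_2, … into P one at a time, bumping the leftmost entry strictly greater than the inserted value down to the next row. The recording tableau Q records, in position (i, j), the step at which that cell was added to P.
  Insert 7 (step 1): P = [7];  Q = [1]
  Insert 2 (step 2): P = [2] / [7];  Q = [1] / [2]
  Insert 1 (step 3): P = [1] / [2] / [7];  Q = [1] / [2] / [3]
  Insert 8 (step 4): P = [1, 8] / [2] / [7];  Q = [1, 4] / [2] / [3]
  Insert 4 (step 5): P = [1, 4] / [2, 8] / [7];  Q = [1, 4] / [2, 5] / [3]
  Insert 9 (step 6): P = [1, 4, 9] / [2, 8] / [7];  Q = [1, 4, 6] / [2, 5] / [3]
  Insert 3 (step 7): P = [1, 3, 9] / [2, 4] / [7, 8];  Q = [1, 4, 6] / [2, 5] / [3, 7]
  Insert 5 (step 8): P = [1, 3, 5] / [2, 4, 9] / [7, 8];  Q = [1, 4, 6] / [2, 5, 8] / [3, 7]
  Insert 6 (step 9): P = [1, 3, 5, 6] / [2, 4, 9] / [7, 8];  Q = [1, 4, 6, 9] / [2, 5, 8] / [3, 7]
Final shape: (4, 3, 2).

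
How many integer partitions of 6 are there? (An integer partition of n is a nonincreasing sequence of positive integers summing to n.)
p(6) = 11

List all partitions of 6: 6, 5+1, 4+2, 4+1+1, 3+3, 3+2+1, 3+1+1+1, 2+2+2, 2+2+1+1, 2+1+1+1+1, 1+1+1+1+1+1. Counting them gives p(6) = 11.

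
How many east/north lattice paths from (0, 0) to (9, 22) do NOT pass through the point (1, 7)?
Number of paths = 16237563

Total paths from (0, 0) to (9, 22): C(31, 9) = 20160075. Paths through (1, 7): (paths (0, 0) → (1, 7)) × (paths (1, 7) → (9, 22)) = C(8, 1) · C(23, 8) = 8 · 490314 = 3922512. Avoidance count = 20160075 − 3922512 = 16237563.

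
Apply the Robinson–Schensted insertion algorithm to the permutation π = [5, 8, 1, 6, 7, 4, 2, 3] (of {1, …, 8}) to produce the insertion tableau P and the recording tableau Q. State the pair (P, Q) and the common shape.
P = [1, 2, 3] / [4, 6, 7] / [5] / [8];  Q = [1, 2, 5] / [3, 4, 8] / [6] / [7];  common shape = (3, 3, 1, 1)

Row-insert the values π_1, π_2, … into P one at a time, bumping the leftmost entry strictly greater than the inserted value down to the next row. The recording tableau Q records, in position (i, j), the step at which that cell was added to P.
  Insert 5 (step 1): P = [5];  Q = [1]
  Insert 8 (step 2): P = [5, 8];  Q = [1, 2]
  Insert 1 (step 3): P = [1, 8] / [5];  Q = [1, 2] / [3]
  Insert 6 (step 4): P = [1, 6] / [5, 8];  Q = [1, 2] / [3, 4]
  Insert 7 (step 5): P = [1, 6, 7] / [5, 8];  Q = [1, 2, 5] / [3, 4]
  Insert 4 (step 6): P = [1, 4, 7] / [5, 6] / [8];  Q = [1, 2, 5] / [3, 4] / [6]
  Insert 2 (step 7): P = [1, 2, 7] / [4, 6] / [5] / [8];  Q = [1, 2, 5] / [3, 4] / [6] / [7]
  Insert 3 (step 8): P = [1, 2, 3] / [4, 6, 7] / [5] / [8];  Q = [1, 2, 5] / [3, 4, 8] / [6] / [7]
Final shape: (3, 3, 1, 1).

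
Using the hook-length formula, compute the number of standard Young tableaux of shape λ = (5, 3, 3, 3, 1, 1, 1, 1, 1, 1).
# SYT of shape (5, 3, 3, 3, 1, 1, 1, 1, 1, 1) = 20155200

Hook-length formula: f^λ = n! / Π hook(c), product over all cells c of the Young diagram. For λ = (5, 3, 3, 3, 1, 1, 1, 1, 1, 1), n = 20 boxes. Hook lengths by row (left-to-right, top-to-bottom): [14, 7, 6, 2, 1]; [11, 4, 3]; [10, 3, 2]; [9, 2, 1]; [6]; [5]; [4]; [3]; [2]; [1]. Product of hooks = 120708403200. So f^λ = 20! / 120708403200 = 2432902008176640000 / 120708403200 = 20155200.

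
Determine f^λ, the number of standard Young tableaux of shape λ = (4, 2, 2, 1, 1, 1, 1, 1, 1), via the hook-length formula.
# SYT of shape (4, 2, 2, 1, 1, 1, 1, 1, 1) = 7007

Hook-length formula: f^λ = n! / Π hook(c), product over all cells c of the Young diagram. For λ = (4, 2, 2, 1, 1, 1, 1, 1, 1), n = 14 boxes. Hook lengths by row (left-to-right, top-to-bottom): [12, 5, 2, 1]; [9, 2]; [8, 1]; [6]; [5]; [4]; [3]; [2]; [1]. Product of hooks = 12441600. So f^λ = 14! / 12441600 = 87178291200 / 12441600 = 7007.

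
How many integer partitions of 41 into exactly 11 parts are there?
p(41, 11 parts) = 4035

Partitions of n into exactly k parts are in bijection with partitions of n − k into at most k parts (subtract 1 from each part). So p(41, exactly 11) = p(30, parts ≤ 11). Computing via the recurrence p(m, j) = p(m, j−1) + p(m−j, j) gives 4035.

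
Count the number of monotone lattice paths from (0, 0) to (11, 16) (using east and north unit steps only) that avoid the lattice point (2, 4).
Number of paths = 8628945

Total paths from (0, 0) to (11, 16): C(27, 11) = 13037895. Paths through (2, 4): (paths (0, 0) → (2, 4)) × (paths (2, 4) → (11, 16)) = C(6, 2) · C(21, 9) = 15 · 293930 = 4408950. Avoidance count = 13037895 − 4408950 = 8628945.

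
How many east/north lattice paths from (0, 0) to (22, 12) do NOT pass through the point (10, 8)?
Number of paths = 468714480

Total paths from (0, 0) to (22, 12): C(34, 22) = 548354040. Paths through (10, 8): (paths (0, 0) → (10, 8)) × (paths (10, 8) → (22, 12)) = C(18, 10) · C(16, 12) = 43758 · 1820 = 79639560. Avoidance count = 548354040 − 79639560 = 468714480.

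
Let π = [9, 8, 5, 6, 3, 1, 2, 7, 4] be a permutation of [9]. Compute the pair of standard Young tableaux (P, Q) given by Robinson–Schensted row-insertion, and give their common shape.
P = [1, 2, 4] / [3, 6, 7] / [5] / [8] / [9];  Q = [1, 4, 8] / [2, 7, 9] / [3] / [5] / [6];  common shape = (3, 3, 1, 1, 1)

Row-insert the values π_1, π_2, … into P one at a time, bumping the leftmost entry strictly greater than the inserted value down to the next row. The recording tableau Q records, in position (i, j), the step at which that cell was added to P.
  Insert 9 (step 1): P = [9];  Q = [1]
  Insert 8 (step 2): P = [8] / [9];  Q = [1] / [2]
  Insert 5 (step 3): P = [5] / [8] / [9];  Q = [1] / [2] / [3]
  Insert 6 (step 4): P = [5, 6] / [8] / [9];  Q = [1, 4] / [2] / [3]
  Insert 3 (step 5): P = [3, 6] / [5] / [8] / [9];  Q = [1, 4] / [2] / [3] / [5]
  Insert 1 (step 6): P = [1, 6] / [3] / [5] / [8] / [9];  Q = [1, 4] / [2] / [3] / [5] / [6]
  Insert 2 (step 7): P = [1, 2] / [3, 6] / [5] / [8] / [9];  Q = [1, 4] / [2, 7] / [3] / [5] / [6]
  Insert 7 (step 8): P = [1, 2, 7] / [3, 6] / [5] / [8] / [9];  Q = [1, 4, 8] / [2, 7] / [3] / [5] / [6]
  Insert 4 (step 9): P = [1, 2, 4] / [3, 6, 7] / [5] / [8] / [9];  Q = [1, 4, 8] / [2, 7, 9] / [3] / [5] / [6]
Final shape: (3, 3, 1, 1, 1).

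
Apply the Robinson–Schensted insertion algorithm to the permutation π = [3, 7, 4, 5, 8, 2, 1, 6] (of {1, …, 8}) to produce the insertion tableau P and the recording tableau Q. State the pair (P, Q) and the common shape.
P = [1, 4, 5, 6] / [2, 8] / [3] / [7];  Q = [1, 2, 4, 5] / [3, 8] / [6] / [7];  common shape = (4, 2, 1, 1)

Row-insert the values π_1, π_2, … into P one at a time, bumping the leftmost entry strictly greater than the inserted value down to the next row. The recording tableau Q records, in position (i, j), the step at which that cell was added to P.
  Insert 3 (step 1): P = [3];  Q = [1]
  Insert 7 (step 2): P = [3, 7];  Q = [1, 2]
  Insert 4 (step 3): P = [3, 4] / [7];  Q = [1, 2] / [3]
  Insert 5 (step 4): P = [3, 4, 5] / [7];  Q = [1, 2, 4] / [3]
  Insert 8 (step 5): P = [3, 4, 5, 8] / [7];  Q = [1, 2, 4, 5] / [3]
  Insert 2 (step 6): P = [2, 4, 5, 8] / [3] / [7];  Q = [1, 2, 4, 5] / [3] / [6]
  Insert 1 (step 7): P = [1, 4, 5, 8] / [2] / [3] / [7];  Q = [1, 2, 4, 5] / [3] / [6] / [7]
  Insert 6 (step 8): P = [1, 4, 5, 6] / [2, 8] / [3] / [7];  Q = [1, 2, 4, 5] / [3, 8] / [6] / [7]
Final shape: (4, 2, 1, 1).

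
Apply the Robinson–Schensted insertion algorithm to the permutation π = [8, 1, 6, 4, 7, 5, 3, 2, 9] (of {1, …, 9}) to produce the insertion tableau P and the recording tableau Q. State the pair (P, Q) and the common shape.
P = [1, 2, 5, 9] / [3, 7] / [4] / [6] / [8];  Q = [1, 3, 5, 9] / [2, 6] / [4] / [7] / [8];  common shape = (4, 2, 1, 1, 1)

Row-insert the values π_1, π_2, … into P one at a time, bumping the leftmost entry strictly greater than the inserted value down to the next row. The recording tableau Q records, in position (i, j), the step at which that cell was added to P.
  Insert 8 (step 1): P = [8];  Q = [1]
  Insert 1 (step 2): P = [1] / [8];  Q = [1] / [2]
  Insert 6 (step 3): P = [1, 6] / [8];  Q = [1, 3] / [2]
  Insert 4 (step 4): P = [1, 4] / [6] / [8];  Q = [1, 3] / [2] / [4]
  Insert 7 (step 5): P = [1, 4, 7] / [6] / [8];  Q = [1, 3, 5] / [2] / [4]
  Insert 5 (step 6): P = [1, 4, 5] / [6, 7] / [8];  Q = [1, 3, 5] / [2, 6] / [4]
  Insert 3 (step 7): P = [1, 3, 5] / [4, 7] / [6] / [8];  Q = [1, 3, 5] / [2, 6] / [4] / [7]
  Insert 2 (step 8): P = [1, 2, 5] / [3, 7] / [4] / [6] / [8];  Q = [1, 3, 5] / [2, 6] / [4] / [7] / [8]
  Insert 9 (step 9): P = [1, 2, 5, 9] / [3, 7] / [4] / [6] / [8];  Q = [1, 3, 5, 9] / [2, 6] / [4] / [7] / [8]
Final shape: (4, 2, 1, 1, 1).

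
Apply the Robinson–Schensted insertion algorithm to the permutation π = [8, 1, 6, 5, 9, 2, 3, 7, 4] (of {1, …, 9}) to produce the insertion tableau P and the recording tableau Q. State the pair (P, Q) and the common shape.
P = [1, 2, 3, 4] / [5, 7] / [6, 9] / [8];  Q = [1, 3, 5, 8] / [2, 7] / [4, 9] / [6];  common shape = (4, 2, 2, 1)

Row-insert the values π_1, π_2, … into P one at a time, bumping the leftmost entry strictly greater than the inserted value down to the next row. The recording tableau Q records, in position (i, j), the step at which that cell was added to P.
  Insert 8 (step 1): P = [8];  Q = [1]
  Insert 1 (step 2): P = [1] / [8];  Q = [1] / [2]
  Insert 6 (step 3): P = [1, 6] / [8];  Q = [1, 3] / [2]
  Insert 5 (step 4): P = [1, 5] / [6] / [8];  Q = [1, 3] / [2] / [4]
  Insert 9 (step 5): P = [1, 5, 9] / [6] / [8];  Q = [1, 3, 5] / [2] / [4]
  Insert 2 (step 6): P = [1, 2, 9] / [5] / [6] / [8];  Q = [1, 3, 5] / [2] / [4] / [6]
  Insert 3 (step 7): P = [1, 2, 3] / [5, 9] / [6] / [8];  Q = [1, 3, 5] / [2, 7] / [4] / [6]
  Insert 7 (step 8): P = [1, 2, 3, 7] / [5, 9] / [6] / [8];  Q = [1, 3, 5, 8] / [2, 7] / [4] / [6]
  Insert 4 (step 9): P = [1, 2, 3, 4] / [5, 7] / [6, 9] / [8];  Q = [1, 3, 5, 8] / [2, 7] / [4, 9] / [6]
Final shape: (4, 2, 2, 1).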